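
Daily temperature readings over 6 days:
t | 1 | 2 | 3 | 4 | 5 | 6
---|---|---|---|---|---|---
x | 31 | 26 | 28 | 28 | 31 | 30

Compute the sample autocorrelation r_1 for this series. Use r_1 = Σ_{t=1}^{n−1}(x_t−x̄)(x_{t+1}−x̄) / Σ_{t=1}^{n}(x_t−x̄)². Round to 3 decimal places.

-0.100

Mean x̄ = (31 + 26 + 28 + 28 + 31 + 30)/6 = 29.0000
Deviations from mean: 2.0000, -3.0000, -1.0000, -1.0000, 2.0000, 1.0000
Numerator Σ_{t=1}^{5}(x_t−x̄)(x_{t+1}−x̄) = -2.0000
Denominator Σ(x_t−x̄)² = 20.0000
r_1 = -2.0000 / 20.0000 = -0.100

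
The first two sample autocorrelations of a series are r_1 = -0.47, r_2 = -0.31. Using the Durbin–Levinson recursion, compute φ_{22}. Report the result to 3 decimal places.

φ_{22} = (r_2 − r_1²) / (1 − r_1²)
r_1² = (-0.47)² = 0.2209
Numerator = -0.31 − 0.2209 = -0.5309; denominator = 1 − 0.2209 = 0.7791
φ_{22} = -0.5309 / 0.7791 = -0.681

-0.681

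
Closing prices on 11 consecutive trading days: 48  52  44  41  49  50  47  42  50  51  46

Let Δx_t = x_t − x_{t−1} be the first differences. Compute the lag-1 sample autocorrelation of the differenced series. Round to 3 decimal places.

-0.177

First differences Δx: 4, -8, -3, 8, 1, -3, -5, 8, 1, -5
Mean of differences = -0.2000
Numerator Σ(Δx_t−Δx̄)(Δx_{t+1}−Δx̄) = -49.2400
Denominator Σ(Δx_t−Δx̄)² = 277.6000
r_1(Δx) = -49.2400 / 277.6000 = -0.177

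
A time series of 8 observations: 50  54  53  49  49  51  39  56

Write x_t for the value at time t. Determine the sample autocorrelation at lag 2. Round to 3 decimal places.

Mean x̄ = (50 + 54 + 53 + 49 + 49 + 51 + 39 + 56)/8 = 50.1250
Numerator Σ_{t=1}^{6}(x_t−x̄)(x_{t+2}−x̄) = 8.7188
Denominator Σ(x_t−x̄)² = 184.8750
r_2 = 8.7188 / 184.8750 = 0.047

0.047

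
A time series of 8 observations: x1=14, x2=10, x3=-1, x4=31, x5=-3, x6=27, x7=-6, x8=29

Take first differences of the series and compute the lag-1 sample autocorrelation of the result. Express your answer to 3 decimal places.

First differences Δx: -4, -11, 32, -34, 30, -33, 35
Mean of differences = 2.1429
Numerator Σ(Δx_t−Δx̄)(Δx_{t+1}−Δx̄) = -4531.3061
Denominator Σ(Δx_t−Δx̄)² = 5498.8571
r_1(Δx) = -4531.3061 / 5498.8571 = -0.824

-0.824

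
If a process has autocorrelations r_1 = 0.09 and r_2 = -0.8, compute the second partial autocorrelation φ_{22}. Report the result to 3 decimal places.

-0.815

φ_{22} = (r_2 − r_1²) / (1 − r_1²)
r_1² = (0.09)² = 0.0081
Numerator = -0.8 − 0.0081 = -0.8081; denominator = 1 − 0.0081 = 0.9919
φ_{22} = -0.8081 / 0.9919 = -0.815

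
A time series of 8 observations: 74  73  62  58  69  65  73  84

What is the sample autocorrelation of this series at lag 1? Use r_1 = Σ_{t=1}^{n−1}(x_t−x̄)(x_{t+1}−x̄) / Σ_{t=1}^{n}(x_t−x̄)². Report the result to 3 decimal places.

Mean x̄ = (74 + 73 + 62 + 58 + 69 + 65 + 73 + 84)/8 = 69.7500
Numerator Σ_{t=1}^{7}(x_t−x̄)(x_{t+1}−x̄) = 122.9375
Denominator Σ(x_t−x̄)² = 463.5000
r_1 = 122.9375 / 463.5000 = 0.265

0.265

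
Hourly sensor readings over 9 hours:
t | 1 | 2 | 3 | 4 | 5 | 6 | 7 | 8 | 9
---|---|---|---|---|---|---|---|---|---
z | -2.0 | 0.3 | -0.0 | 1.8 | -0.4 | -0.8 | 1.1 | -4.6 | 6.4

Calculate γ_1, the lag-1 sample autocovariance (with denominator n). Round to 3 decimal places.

-3.989

Mean z̄ = (-2.0 + 0.3 − 0.0 + 1.8 − 0.4 − 0.8 + 1.1 − 4.6 + 6.4)/9 = 0.2000
Σ_{t=1}^{8}(z_t−z̄)(z_{t+1}−z̄) = -35.9000
γ_1 = -35.9000 / 9 = -3.989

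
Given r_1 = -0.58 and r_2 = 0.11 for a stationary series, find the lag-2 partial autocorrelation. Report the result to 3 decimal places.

φ_{22} = (r_2 − r_1²) / (1 − r_1²)
r_1² = (-0.58)² = 0.3364
Numerator = 0.11 − 0.3364 = -0.2264; denominator = 1 − 0.3364 = 0.6636
φ_{22} = -0.2264 / 0.6636 = -0.341

-0.341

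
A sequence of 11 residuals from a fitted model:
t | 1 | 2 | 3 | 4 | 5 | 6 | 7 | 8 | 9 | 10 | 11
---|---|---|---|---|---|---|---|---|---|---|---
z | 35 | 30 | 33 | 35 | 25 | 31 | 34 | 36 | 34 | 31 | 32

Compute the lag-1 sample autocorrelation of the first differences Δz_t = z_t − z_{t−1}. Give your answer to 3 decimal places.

First differences Δz: -5, 3, 2, -10, 6, 3, 2, -2, -3, 1
Mean of differences = -0.3000
Numerator Σ(Δz_t−Δz̄)(Δz_{t+1}−Δz̄) = -65.7900
Denominator Σ(Δz_t−Δz̄)² = 200.1000
r_1(Δz) = -65.7900 / 200.1000 = -0.329

-0.329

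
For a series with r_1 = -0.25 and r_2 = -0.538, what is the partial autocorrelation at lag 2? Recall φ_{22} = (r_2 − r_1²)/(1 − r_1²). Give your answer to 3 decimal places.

-0.641

φ_{22} = (r_2 − r_1²) / (1 − r_1²)
r_1² = (-0.25)² = 0.0625
Numerator = -0.538 − 0.0625 = -0.6005; denominator = 1 − 0.0625 = 0.9375
φ_{22} = -0.6005 / 0.9375 = -0.641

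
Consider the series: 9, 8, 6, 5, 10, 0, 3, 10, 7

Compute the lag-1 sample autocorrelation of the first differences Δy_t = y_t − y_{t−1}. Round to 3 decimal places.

-0.408

First differences Δy: -1, -2, -1, 5, -10, 3, 7, -3
Mean of differences = -0.2500
Numerator Σ(Δy_t−Δȳ)(Δy_{t+1}−Δȳ) = -80.5625
Denominator Σ(Δy_t−Δȳ)² = 197.5000
r_1(Δy) = -80.5625 / 197.5000 = -0.408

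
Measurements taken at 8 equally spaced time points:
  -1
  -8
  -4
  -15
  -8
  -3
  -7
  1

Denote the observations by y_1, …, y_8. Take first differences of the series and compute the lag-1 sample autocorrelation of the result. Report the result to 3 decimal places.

First differences Δy: -7, 4, -11, 7, 5, -4, 8
Mean of differences = 0.2857
Numerator Σ(Δy_t−Δȳ)(Δy_{t+1}−Δȳ) = -166.3673
Denominator Σ(Δy_t−Δȳ)² = 339.4286
r_1(Δy) = -166.3673 / 339.4286 = -0.490

-0.490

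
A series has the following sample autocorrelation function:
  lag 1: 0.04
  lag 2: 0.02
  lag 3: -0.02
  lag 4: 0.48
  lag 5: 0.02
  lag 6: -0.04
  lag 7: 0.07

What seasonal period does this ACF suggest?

The largest autocorrelation is r_4 = 0.48; the remaining lags stay at or below 0.07.
The dominant spike at lag 4 indicates a seasonal period of 4.

4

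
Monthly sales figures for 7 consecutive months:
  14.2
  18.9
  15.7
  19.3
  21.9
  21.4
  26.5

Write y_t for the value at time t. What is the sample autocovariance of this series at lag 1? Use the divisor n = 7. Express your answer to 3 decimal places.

Mean ȳ = (14.2 + 18.9 + 15.7 + 19.3 + 21.9 + 21.4 + 26.5)/7 = 19.7000
Σ_{t=1}^{6}(y_t−ȳ)(y_{t+1}−ȳ) = 23.6200
γ_1 = 23.6200 / 7 = 3.374

3.374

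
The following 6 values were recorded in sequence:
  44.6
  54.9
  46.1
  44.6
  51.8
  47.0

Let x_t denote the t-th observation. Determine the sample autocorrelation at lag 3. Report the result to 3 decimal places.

Mean x̄ = (44.6 + 54.9 + 46.1 + 44.6 + 51.8 + 47.0)/6 = 48.1667
Deviations from mean: -3.5667, 6.7333, -2.0667, -3.5667, 3.6333, -1.1667
Σ(x_t−x̄)(x_{t+3}−x̄) = (12.7211) + (24.4644) + (2.4111) = 39.5967
Denominator Σ(x_t−x̄)² = 89.6133
r_3 = 39.5967 / 89.6133 = 0.442

0.442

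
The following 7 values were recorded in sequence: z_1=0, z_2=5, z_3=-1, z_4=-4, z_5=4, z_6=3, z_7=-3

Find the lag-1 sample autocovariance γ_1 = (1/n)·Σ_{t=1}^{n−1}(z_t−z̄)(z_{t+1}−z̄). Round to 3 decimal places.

-2.618

Mean z̄ = (0 + 5 − 1 − 4 + 4 + 3 − 3)/7 = 0.5714
Deviations: -0.5714, 4.4286, -1.5714, -4.5714, 3.4286, 2.4286, -3.5714
Σ_{t=1}^{6}(z_t−z̄)(z_{t+1}−z̄) = -18.3265
γ_1 = -18.3265 / 7 = -2.618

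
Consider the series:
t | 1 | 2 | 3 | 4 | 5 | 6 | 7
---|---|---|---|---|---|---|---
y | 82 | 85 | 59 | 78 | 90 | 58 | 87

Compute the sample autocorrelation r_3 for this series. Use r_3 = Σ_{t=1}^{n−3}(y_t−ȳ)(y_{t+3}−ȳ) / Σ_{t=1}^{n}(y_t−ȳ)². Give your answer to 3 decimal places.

0.442

Mean ȳ = (82 + 85 + 59 + 78 + 90 + 58 + 87)/7 = 77.0000
Deviations from mean: 5.0000, 8.0000, -18.0000, 1.0000, 13.0000, -19.0000, 10.0000
Σ(y_t−ȳ)(y_{t+3}−ȳ) = (5.0000) + (104.0000) + (342.0000) + (10.0000) = 461.0000
Denominator Σ(y_t−ȳ)² = 1044.0000
r_3 = 461.0000 / 1044.0000 = 0.442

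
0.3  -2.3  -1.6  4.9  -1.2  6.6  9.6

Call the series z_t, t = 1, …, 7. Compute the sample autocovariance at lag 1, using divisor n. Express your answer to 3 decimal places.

3.484

Mean z̄ = (0.3 − 2.3 − 1.6 + 4.9 − 1.2 + 6.6 + 9.6)/7 = 2.3286
Deviations: -2.0286, -4.6286, -3.9286, 2.5714, -3.5286, 4.2714, 7.2714
Σ_{t=1}^{6}(z_t−z̄)(z_{t+1}−z̄) = 24.3849
γ_1 = 24.3849 / 7 = 3.484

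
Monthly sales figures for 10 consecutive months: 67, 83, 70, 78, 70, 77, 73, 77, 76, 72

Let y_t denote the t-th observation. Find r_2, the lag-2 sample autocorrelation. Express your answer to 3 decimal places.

Mean ȳ = (67 + 83 + 70 + 78 + 70 + 77 + 73 + 77 + 76 + 72)/10 = 74.3000
Numerator Σ_{t=1}^{8}(y_t−ȳ)(y_{t+2}−ȳ) = 96.5200
Denominator Σ(y_t−ȳ)² = 204.1000
r_2 = 96.5200 / 204.1000 = 0.473

0.473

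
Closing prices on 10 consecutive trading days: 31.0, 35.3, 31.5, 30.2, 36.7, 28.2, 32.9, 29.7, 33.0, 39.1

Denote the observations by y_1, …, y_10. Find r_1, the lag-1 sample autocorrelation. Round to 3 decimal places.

-0.316

Mean ȳ = (31.0 + 35.3 + 31.5 + 30.2 + 36.7 + 28.2 + 32.9 + 29.7 + 33.0 + 39.1)/10 = 32.7600
Numerator Σ_{t=1}^{9}(y_t−ȳ)(y_{t+1}−ȳ) = -32.7776
Denominator Σ(y_t−ȳ)² = 103.6440
r_1 = -32.7776 / 103.6440 = -0.316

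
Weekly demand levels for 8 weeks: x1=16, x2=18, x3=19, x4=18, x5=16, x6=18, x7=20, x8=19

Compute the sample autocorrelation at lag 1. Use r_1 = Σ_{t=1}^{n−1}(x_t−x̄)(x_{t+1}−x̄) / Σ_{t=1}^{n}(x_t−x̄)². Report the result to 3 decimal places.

Mean x̄ = (16 + 18 + 19 + 18 + 16 + 18 + 20 + 19)/8 = 18.0000
Deviations from mean: -2.0000, 0.0000, 1.0000, 0.0000, -2.0000, 0.0000, 2.0000, 1.0000
Σ(x_t−x̄)(x_{t+1}−x̄) = (0.0000) + (0.0000) + (0.0000) + (0.0000) + (0.0000) + (0.0000) + (2.0000) = 2.0000
Denominator Σ(x_t−x̄)² = 14.0000
r_1 = 2.0000 / 14.0000 = 0.143

0.143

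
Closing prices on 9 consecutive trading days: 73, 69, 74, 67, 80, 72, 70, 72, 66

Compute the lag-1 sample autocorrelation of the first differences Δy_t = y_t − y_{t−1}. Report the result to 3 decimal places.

-0.688

First differences Δy: -4, 5, -7, 13, -8, -2, 2, -6
Mean of differences = -0.8750
Numerator Σ(Δy_t−Δȳ)(Δy_{t+1}−Δȳ) = -248.1406
Denominator Σ(Δy_t−Δȳ)² = 360.8750
r_1(Δy) = -248.1406 / 360.8750 = -0.688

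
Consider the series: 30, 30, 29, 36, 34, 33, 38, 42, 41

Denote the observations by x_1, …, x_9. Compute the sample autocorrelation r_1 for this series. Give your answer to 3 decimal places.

0.573

Mean x̄ = (30 + 30 + 29 + 36 + 34 + 33 + 38 + 42 + 41)/9 = 34.7778
Numerator Σ_{t=1}^{8}(x_t−x̄)(x_{t+1}−x̄) = 106.2840
Denominator Σ(x_t−x̄)² = 185.5556
r_1 = 106.2840 / 185.5556 = 0.573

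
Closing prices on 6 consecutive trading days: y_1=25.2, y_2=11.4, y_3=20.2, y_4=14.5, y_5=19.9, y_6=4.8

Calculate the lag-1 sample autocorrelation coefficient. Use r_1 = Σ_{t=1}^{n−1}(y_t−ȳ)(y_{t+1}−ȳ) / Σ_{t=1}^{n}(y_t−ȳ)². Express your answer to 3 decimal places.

Mean ȳ = (25.2 + 11.4 + 20.2 + 14.5 + 19.9 + 4.8)/6 = 16.0000
Deviations from mean: 9.2000, -4.6000, 4.2000, -1.5000, 3.9000, -11.2000
Σ(y_t−ȳ)(y_{t+1}−ȳ) = (-42.3200) + (-19.3200) + (-6.3000) + (-5.8500) + (-43.6800) = -117.4700
Denominator Σ(y_t−ȳ)² = 266.3400
r_1 = -117.4700 / 266.3400 = -0.441

-0.441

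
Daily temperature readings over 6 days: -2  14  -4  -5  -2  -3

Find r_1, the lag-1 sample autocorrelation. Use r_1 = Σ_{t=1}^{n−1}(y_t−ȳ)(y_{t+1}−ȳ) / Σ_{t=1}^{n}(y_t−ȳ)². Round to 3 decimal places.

Mean ȳ = (-2 + 14 − 4 − 5 − 2 − 3)/6 = -0.3333
Numerator Σ_{t=1}^{5}(y_t−ȳ)(y_{t+1}−ȳ) = -47.1111
Denominator Σ(y_t−ȳ)² = 253.3333
r_1 = -47.1111 / 253.3333 = -0.186

-0.186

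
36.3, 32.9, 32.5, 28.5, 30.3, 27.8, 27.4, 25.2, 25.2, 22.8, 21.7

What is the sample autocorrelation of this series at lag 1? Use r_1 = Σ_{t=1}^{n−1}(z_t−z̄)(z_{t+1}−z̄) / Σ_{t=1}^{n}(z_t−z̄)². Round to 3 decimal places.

Mean z̄ = (36.3 + 32.9 + 32.5 + 28.5 + 30.3 + 27.8 + 27.4 + 25.2 + 25.2 + 22.8 + 21.7)/11 = 28.2364
Numerator Σ_{t=1}^{10}(z_t−z̄)(z_{t+1}−z̄) = 122.4223
Denominator Σ(z_t−z̄)² = 200.8855
r_1 = 122.4223 / 200.8855 = 0.609

0.609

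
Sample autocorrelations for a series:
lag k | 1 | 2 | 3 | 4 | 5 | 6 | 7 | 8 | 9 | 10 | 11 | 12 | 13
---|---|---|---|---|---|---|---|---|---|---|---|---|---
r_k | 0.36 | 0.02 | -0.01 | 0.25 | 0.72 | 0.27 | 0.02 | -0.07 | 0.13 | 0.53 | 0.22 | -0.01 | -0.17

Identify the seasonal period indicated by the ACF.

5

The largest autocorrelation is r_5 = 0.72, with a weaker echo at lag 10 (0.53); the remaining lags stay at or below 0.36. The elevated value at lag 1 (0.36), dropping to 0.02 at lag 2, reflects decaying short-term dependence rather than seasonality.
The dominant spike at lag 5 indicates a seasonal period of 5.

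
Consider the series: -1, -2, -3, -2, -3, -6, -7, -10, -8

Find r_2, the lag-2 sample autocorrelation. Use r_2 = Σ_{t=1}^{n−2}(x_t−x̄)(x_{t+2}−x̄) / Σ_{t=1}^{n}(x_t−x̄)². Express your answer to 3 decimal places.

Mean x̄ = (-1 − 2 − 3 − 2 − 3 − 6 − 7 − 10 − 8)/9 = -4.6667
Σ(x_t−x̄)(x_{t+2}−x̄) = (6.1111) + (7.1111) + (2.7778) + (-3.5556) + (-3.8889) + (7.1111) + (7.7778) = 23.4444
Denominator Σ(x_t−x̄)² = 80.0000
r_2 = 23.4444 / 80.0000 = 0.293

0.293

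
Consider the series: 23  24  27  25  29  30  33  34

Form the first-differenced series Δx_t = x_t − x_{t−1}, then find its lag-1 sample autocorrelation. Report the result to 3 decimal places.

First differences Δx: 1, 3, -2, 4, 1, 3, 1
Mean of differences = 1.5714
Numerator Σ(Δx_t−Δx̄)(Δx_{t+1}−Δx̄) = -17.6122
Denominator Σ(Δx_t−Δx̄)² = 23.7143
r_1(Δx) = -17.6122 / 23.7143 = -0.743

-0.743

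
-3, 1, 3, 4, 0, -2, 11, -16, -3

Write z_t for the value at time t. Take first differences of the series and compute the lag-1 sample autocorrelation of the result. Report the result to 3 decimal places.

First differences Δz: 4, 2, 1, -4, -2, 13, -27, 13
Mean of differences = 0.0000
Numerator Σ(Δz_t−Δz̄)(Δz_{t+1}−Δz̄) = -714.0000
Denominator Σ(Δz_t−Δz̄)² = 1108.0000
r_1(Δz) = -714.0000 / 1108.0000 = -0.644

-0.644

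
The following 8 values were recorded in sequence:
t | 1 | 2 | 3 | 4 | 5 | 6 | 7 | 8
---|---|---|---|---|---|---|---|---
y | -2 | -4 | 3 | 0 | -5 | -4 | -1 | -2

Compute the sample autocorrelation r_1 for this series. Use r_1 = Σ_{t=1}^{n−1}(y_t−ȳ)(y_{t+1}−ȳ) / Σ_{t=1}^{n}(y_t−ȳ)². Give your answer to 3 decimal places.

Mean ȳ = (-2 − 4 + 3 + 0 − 5 − 4 − 1 − 2)/8 = -1.8750
Numerator Σ_{t=1}^{7}(y_t−ȳ)(y_{t+1}−ȳ) = -2.1406
Denominator Σ(y_t−ȳ)² = 46.8750
r_1 = -2.1406 / 46.8750 = -0.046

-0.046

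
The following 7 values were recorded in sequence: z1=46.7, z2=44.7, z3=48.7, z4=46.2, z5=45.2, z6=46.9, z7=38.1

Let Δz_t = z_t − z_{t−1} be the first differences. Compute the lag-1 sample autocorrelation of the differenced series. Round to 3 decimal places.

-0.326

First differences Δz: -2.0, 4.0, -2.5, -1.0, 1.7, -8.8
Mean of differences = -1.4333
Numerator Σ(Δz_t−Δz̄)(Δz_{t+1}−Δz̄) = -31.0611
Denominator Σ(Δz_t−Δz̄)² = 95.2533
r_1(Δz) = -31.0611 / 95.2533 = -0.326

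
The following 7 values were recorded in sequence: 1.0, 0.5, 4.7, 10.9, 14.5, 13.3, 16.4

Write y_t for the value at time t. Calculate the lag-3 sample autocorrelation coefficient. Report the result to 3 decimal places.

Mean ȳ = (1.0 + 0.5 + 4.7 + 10.9 + 14.5 + 13.3 + 16.4)/7 = 8.7571
Σ(y_t−ȳ)(y_{t+3}−ȳ) = (-16.6224) + (-47.4196) + (-18.4310) + (16.3776) = -66.0955
Denominator Σ(y_t−ȳ)² = 261.4371
r_3 = -66.0955 / 261.4371 = -0.253

-0.253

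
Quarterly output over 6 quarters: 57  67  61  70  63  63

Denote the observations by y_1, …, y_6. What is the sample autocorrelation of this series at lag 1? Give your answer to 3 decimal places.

Mean ȳ = (57 + 67 + 61 + 70 + 63 + 63)/6 = 63.5000
Deviations from mean: -6.5000, 3.5000, -2.5000, 6.5000, -0.5000, -0.5000
Numerator Σ_{t=1}^{5}(y_t−ȳ)(y_{t+1}−ȳ) = -50.7500
Denominator Σ(y_t−ȳ)² = 103.5000
r_1 = -50.7500 / 103.5000 = -0.490

-0.490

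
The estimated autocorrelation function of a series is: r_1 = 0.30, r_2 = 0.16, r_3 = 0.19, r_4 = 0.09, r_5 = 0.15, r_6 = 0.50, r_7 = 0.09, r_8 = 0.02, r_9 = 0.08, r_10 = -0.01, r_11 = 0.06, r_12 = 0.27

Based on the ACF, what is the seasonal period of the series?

6

The largest autocorrelation is r_6 = 0.50; the remaining lags stay at or below 0.30. The elevated value at lag 1 (0.30), dropping to 0.16 at lag 2, reflects decaying short-term dependence rather than seasonality.
The dominant spike at lag 6 indicates a seasonal period of 6.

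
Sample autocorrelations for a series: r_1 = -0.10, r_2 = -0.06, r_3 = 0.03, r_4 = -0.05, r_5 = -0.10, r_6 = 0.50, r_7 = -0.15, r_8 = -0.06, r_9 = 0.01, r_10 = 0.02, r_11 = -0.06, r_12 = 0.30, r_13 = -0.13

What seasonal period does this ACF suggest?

6

The largest autocorrelation is r_6 = 0.50, with a weaker echo at lag 12 (0.30); the remaining lags stay at or below 0.03.
The dominant spike at lag 6 indicates a seasonal period of 6.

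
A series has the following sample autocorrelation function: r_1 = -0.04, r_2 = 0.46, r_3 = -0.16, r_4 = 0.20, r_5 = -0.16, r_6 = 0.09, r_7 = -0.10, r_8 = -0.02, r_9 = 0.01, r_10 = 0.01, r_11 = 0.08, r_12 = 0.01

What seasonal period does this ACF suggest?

The largest autocorrelation is r_2 = 0.46, with a weaker echo at lag 4 (0.20); the remaining lags stay at or below 0.09.
The dominant spike at lag 2 indicates a seasonal period of 2.

2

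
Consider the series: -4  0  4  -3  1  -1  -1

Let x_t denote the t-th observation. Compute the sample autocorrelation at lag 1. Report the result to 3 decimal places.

Mean x̄ = (-4 + 0 + 4 − 3 + 1 − 1 − 1)/7 = -0.5714
Deviations from mean: -3.4286, 0.5714, 4.5714, -2.4286, 1.5714, -0.4286, -0.4286
Σ(x_t−x̄)(x_{t+1}−x̄) = (-1.9592) + (2.6122) + (-11.1020) + (-3.8163) + (-0.6735) + (0.1837) = -14.7551
Denominator Σ(x_t−x̄)² = 41.7143
r_1 = -14.7551 / 41.7143 = -0.354

-0.354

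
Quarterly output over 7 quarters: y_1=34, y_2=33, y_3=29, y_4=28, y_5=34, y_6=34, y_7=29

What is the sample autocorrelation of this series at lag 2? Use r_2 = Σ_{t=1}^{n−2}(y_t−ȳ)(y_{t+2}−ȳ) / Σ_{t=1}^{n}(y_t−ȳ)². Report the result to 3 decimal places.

-0.711

Mean ȳ = (34 + 33 + 29 + 28 + 34 + 34 + 29)/7 = 31.5714
Deviations from mean: 2.4286, 1.4286, -2.5714, -3.5714, 2.4286, 2.4286, -2.5714
Σ(y_t−ȳ)(y_{t+2}−ȳ) = (-6.2449) + (-5.1020) + (-6.2449) + (-8.6735) + (-6.2449) = -32.5102
Denominator Σ(y_t−ȳ)² = 45.7143
r_2 = -32.5102 / 45.7143 = -0.711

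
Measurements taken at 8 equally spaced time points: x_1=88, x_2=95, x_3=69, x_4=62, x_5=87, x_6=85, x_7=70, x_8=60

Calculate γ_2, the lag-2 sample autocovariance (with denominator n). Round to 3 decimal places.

-95.500

Mean x̄ = (88 + 95 + 69 + 62 + 87 + 85 + 70 + 60)/8 = 77.0000
Σ_{t=1}^{6}(x_t−x̄)(x_{t+2}−x̄) = -764.0000
γ_2 = -764.0000 / 8 = -95.500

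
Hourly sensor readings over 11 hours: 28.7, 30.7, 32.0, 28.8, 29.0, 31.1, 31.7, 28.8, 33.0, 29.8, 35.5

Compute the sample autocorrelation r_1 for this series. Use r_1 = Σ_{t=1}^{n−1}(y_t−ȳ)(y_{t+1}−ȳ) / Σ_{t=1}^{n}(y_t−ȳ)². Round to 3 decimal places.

Mean ȳ = (28.7 + 30.7 + 32.0 + 28.8 + 29.0 + 31.1 + 31.7 + 28.8 + 33.0 + 29.8 + 35.5)/11 = 30.8273
Numerator Σ_{t=1}^{10}(y_t−ȳ)(y_{t+1}−ȳ) = -12.0180
Denominator Σ(y_t−ȳ)² = 45.9218
r_1 = -12.0180 / 45.9218 = -0.262

-0.262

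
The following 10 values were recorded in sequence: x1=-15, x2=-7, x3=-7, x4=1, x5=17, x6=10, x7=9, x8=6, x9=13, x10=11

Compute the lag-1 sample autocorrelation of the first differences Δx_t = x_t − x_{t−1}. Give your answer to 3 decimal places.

First differences Δx: 8, 0, 8, 16, -7, -1, -3, 7, -2
Mean of differences = 2.8889
Numerator Σ(Δx_t−Δx̄)(Δx_{t+1}−Δx̄) = -75.1235
Denominator Σ(Δx_t−Δx̄)² = 420.8889
r_1(Δx) = -75.1235 / 420.8889 = -0.178

-0.178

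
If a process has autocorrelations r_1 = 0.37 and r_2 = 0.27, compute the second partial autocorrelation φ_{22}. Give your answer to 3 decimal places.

φ_{22} = (r_2 − r_1²) / (1 − r_1²)
r_1² = (0.37)² = 0.1369
Numerator = 0.27 − 0.1369 = 0.1331; denominator = 1 − 0.1369 = 0.8631
φ_{22} = 0.1331 / 0.8631 = 0.154

0.154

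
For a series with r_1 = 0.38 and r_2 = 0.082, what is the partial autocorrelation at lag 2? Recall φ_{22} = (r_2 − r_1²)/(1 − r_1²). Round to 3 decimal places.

-0.073

φ_{22} = (r_2 − r_1²) / (1 − r_1²)
r_1² = (0.38)² = 0.1444
Numerator = 0.082 − 0.1444 = -0.0624; denominator = 1 − 0.1444 = 0.8556
φ_{22} = -0.0624 / 0.8556 = -0.073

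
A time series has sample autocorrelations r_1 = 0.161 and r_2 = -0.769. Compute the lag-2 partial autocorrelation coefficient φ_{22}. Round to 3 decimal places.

-0.816

φ_{22} = (r_2 − r_1²) / (1 − r_1²)
r_1² = (0.161)² = 0.025921
Numerator = -0.769 − 0.0259 = -0.7949; denominator = 1 − 0.0259 = 0.9741
φ_{22} = -0.7949 / 0.9741 = -0.816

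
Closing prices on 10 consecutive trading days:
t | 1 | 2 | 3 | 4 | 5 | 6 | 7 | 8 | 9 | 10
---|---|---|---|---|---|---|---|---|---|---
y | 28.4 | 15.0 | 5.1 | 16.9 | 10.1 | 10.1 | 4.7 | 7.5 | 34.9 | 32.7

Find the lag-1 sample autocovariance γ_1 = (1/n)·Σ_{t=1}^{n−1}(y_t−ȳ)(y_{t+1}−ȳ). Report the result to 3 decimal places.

Mean ȳ = (28.4 + 15.0 + 5.1 + 16.9 + 10.1 + 10.1 + 4.7 + 7.5 + 34.9 + 32.7)/10 = 16.5400
Σ_{t=1}^{9}(y_t−ȳ)(y_{t+1}−ȳ) = 348.3964
γ_1 = 348.3964 / 10 = 34.840

34.840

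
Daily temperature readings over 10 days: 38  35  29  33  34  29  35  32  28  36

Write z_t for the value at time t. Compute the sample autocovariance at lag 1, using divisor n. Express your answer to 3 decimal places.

Mean z̄ = (38 + 35 + 29 + 33 + 34 + 29 + 35 + 32 + 28 + 36)/10 = 32.9000
Σ_{t=1}^{9}(z_t−z̄)(z_{t+1}−z̄) = -22.9100
γ_1 = -22.9100 / 10 = -2.291

-2.291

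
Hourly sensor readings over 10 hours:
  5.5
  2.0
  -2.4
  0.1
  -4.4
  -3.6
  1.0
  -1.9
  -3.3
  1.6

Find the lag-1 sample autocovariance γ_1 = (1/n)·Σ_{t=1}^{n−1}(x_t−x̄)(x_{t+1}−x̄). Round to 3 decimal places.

0.981

Mean x̄ = (5.5 + 2.0 − 2.4 + 0.1 − 4.4 − 3.6 + 1.0 − 1.9 − 3.3 + 1.6)/10 = -0.5400
Σ_{t=1}^{9}(x_t−x̄)(x_{t+1}−x̄) = 9.8084
γ_1 = 9.8084 / 10 = 0.981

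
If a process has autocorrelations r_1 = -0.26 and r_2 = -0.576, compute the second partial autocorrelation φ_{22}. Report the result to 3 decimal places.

φ_{22} = (r_2 − r_1²) / (1 − r_1²)
r_1² = (-0.26)² = 0.0676
Numerator = -0.576 − 0.0676 = -0.6436; denominator = 1 − 0.0676 = 0.9324
φ_{22} = -0.6436 / 0.9324 = -0.690

-0.690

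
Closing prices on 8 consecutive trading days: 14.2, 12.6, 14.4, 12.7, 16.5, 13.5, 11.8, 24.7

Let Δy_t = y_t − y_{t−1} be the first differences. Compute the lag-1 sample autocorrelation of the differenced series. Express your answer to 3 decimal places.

-0.224

First differences Δy: -1.6, 1.8, -1.7, 3.8, -3.0, -1.7, 12.9
Mean of differences = 1.5000
Numerator Σ(Δy_t−Δȳ)(Δy_{t+1}−Δȳ) = -41.6800
Denominator Σ(Δy_t−Δȳ)² = 185.6800
r_1(Δy) = -41.6800 / 185.6800 = -0.224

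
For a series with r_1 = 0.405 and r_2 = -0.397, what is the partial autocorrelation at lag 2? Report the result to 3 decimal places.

-0.671

φ_{22} = (r_2 − r_1²) / (1 − r_1²)
r_1² = (0.405)² = 0.164025
Numerator = -0.397 − 0.1640 = -0.5610; denominator = 1 − 0.1640 = 0.8360
φ_{22} = -0.5610 / 0.8360 = -0.671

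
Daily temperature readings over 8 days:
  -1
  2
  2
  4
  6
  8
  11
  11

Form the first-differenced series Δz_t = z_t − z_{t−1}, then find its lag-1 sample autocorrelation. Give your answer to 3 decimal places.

First differences Δz: 3, 0, 2, 2, 2, 3, 0
Mean of differences = 1.7143
Numerator Σ(Δz_t−Δz̄)(Δz_{t+1}−Δz̄) = -4.3673
Denominator Σ(Δz_t−Δz̄)² = 9.4286
r_1(Δz) = -4.3673 / 9.4286 = -0.463

-0.463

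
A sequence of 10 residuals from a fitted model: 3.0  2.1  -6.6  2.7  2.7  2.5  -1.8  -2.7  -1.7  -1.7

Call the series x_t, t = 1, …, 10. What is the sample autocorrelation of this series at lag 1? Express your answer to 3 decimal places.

Mean x̄ = (3.0 + 2.1 − 6.6 + 2.7 + 2.7 + 2.5 − 1.8 − 2.7 − 1.7 − 1.7)/10 = -0.1500
Numerator Σ_{t=1}^{9}(x_t−x̄)(x_{t+1}−x̄) = -3.9425
Denominator Σ(x_t−x̄)² = 93.8850
r_1 = -3.9425 / 93.8850 = -0.042

-0.042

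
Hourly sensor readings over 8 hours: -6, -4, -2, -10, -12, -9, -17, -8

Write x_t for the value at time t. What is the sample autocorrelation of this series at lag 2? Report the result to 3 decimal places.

Mean x̄ = (-6 − 4 − 2 − 10 − 12 − 9 − 17 − 8)/8 = -8.5000
Deviations from mean: 2.5000, 4.5000, 6.5000, -1.5000, -3.5000, -0.5000, -8.5000, 0.5000
Numerator Σ_{t=1}^{6}(x_t−x̄)(x_{t+2}−x̄) = 17.0000
Denominator Σ(x_t−x̄)² = 156.0000
r_2 = 17.0000 / 156.0000 = 0.109

0.109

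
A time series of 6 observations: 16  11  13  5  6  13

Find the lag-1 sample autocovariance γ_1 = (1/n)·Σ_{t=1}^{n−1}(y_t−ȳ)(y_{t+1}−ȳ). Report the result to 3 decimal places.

0.815

Mean ȳ = (16 + 11 + 13 + 5 + 6 + 13)/6 = 10.6667
Σ_{t=1}^{5}(y_t−ȳ)(y_{t+1}−ȳ) = 4.8889
γ_1 = 4.8889 / 6 = 0.815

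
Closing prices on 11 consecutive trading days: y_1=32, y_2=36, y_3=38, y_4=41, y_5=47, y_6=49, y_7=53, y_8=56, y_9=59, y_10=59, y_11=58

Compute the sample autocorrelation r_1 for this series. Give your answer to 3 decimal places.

0.766

Mean ȳ = (32 + 36 + 38 + 41 + 47 + 49 + 53 + 56 + 59 + 59 + 58)/11 = 48.0000
Numerator Σ_{t=1}^{10}(y_t−ȳ)(y_{t+1}−ȳ) = 752.0000
Denominator Σ(y_t−ȳ)² = 982.0000
r_1 = 752.0000 / 982.0000 = 0.766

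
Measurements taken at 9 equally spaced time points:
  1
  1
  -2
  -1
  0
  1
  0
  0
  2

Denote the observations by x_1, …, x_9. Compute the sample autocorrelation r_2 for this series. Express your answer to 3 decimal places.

Mean x̄ = (1 + 1 − 2 − 1 + 0 + 1 + 0 + 0 + 2)/9 = 0.2222
Numerator Σ_{t=1}^{7}(x_t−x̄)(x_{t+2}−x̄) = -3.6543
Denominator Σ(x_t−x̄)² = 11.5556
r_2 = -3.6543 / 11.5556 = -0.316

-0.316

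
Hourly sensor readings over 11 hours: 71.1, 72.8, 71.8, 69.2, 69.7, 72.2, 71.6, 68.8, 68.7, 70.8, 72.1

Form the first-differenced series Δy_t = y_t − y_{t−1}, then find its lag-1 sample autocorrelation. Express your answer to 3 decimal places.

First differences Δy: 1.7, -1.0, -2.6, 0.5, 2.5, -0.6, -2.8, -0.1, 2.1, 1.3
Mean of differences = 0.1000
Numerator Σ(Δy_t−Δȳ)(Δy_{t+1}−Δȳ) = 4.0200
Denominator Σ(Δy_t−Δȳ)² = 31.3600
r_1(Δy) = 4.0200 / 31.3600 = 0.128

0.128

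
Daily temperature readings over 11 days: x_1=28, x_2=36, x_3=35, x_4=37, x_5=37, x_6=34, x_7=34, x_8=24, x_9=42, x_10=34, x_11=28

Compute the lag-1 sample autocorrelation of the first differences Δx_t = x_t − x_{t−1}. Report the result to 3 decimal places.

-0.475

First differences Δx: 8, -1, 2, 0, -3, 0, -10, 18, -8, -6
Mean of differences = 0.0000
Numerator Σ(Δx_t−Δx̄)(Δx_{t+1}−Δx̄) = -286.0000
Denominator Σ(Δx_t−Δx̄)² = 602.0000
r_1(Δx) = -286.0000 / 602.0000 = -0.475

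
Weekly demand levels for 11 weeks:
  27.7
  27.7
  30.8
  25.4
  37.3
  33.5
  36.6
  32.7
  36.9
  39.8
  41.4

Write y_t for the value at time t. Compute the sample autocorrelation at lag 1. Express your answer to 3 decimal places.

0.382

Mean ȳ = (27.7 + 27.7 + 30.8 + 25.4 + 37.3 + 33.5 + 36.6 + 32.7 + 36.9 + 39.8 + 41.4)/11 = 33.6182
Numerator Σ_{t=1}^{10}(y_t−ȳ)(y_{t+1}−ȳ) = 106.4606
Denominator Σ(y_t−ȳ)² = 278.3764
r_1 = 106.4606 / 278.3764 = 0.382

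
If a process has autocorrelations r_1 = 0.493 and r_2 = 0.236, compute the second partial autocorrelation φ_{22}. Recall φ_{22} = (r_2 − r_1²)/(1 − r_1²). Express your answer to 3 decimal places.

-0.009

φ_{22} = (r_2 − r_1²) / (1 − r_1²)
r_1² = (0.493)² = 0.243049
Numerator = 0.236 − 0.2430 = -0.0070; denominator = 1 − 0.2430 = 0.7570
φ_{22} = -0.0070 / 0.7570 = -0.009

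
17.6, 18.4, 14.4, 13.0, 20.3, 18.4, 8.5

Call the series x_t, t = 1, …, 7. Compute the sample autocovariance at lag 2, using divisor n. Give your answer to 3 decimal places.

-8.033

Mean x̄ = (17.6 + 18.4 + 14.4 + 13.0 + 20.3 + 18.4 + 8.5)/7 = 15.8000
Deviations: 1.8000, 2.6000, -1.4000, -2.8000, 4.5000, 2.6000, -7.3000
Σ_{t=1}^{5}(x_t−x̄)(x_{t+2}−x̄) = -56.2300
γ_2 = -56.2300 / 7 = -8.033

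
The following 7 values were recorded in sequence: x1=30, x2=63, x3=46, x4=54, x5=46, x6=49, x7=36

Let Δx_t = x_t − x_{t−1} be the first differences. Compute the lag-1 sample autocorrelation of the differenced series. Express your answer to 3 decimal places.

First differences Δx: 33, -17, 8, -8, 3, -13
Mean of differences = 1.0000
Numerator Σ(Δx_t−Δx̄)(Δx_{t+1}−Δx̄) = -811.0000
Denominator Σ(Δx_t−Δx̄)² = 1678.0000
r_1(Δx) = -811.0000 / 1678.0000 = -0.483

-0.483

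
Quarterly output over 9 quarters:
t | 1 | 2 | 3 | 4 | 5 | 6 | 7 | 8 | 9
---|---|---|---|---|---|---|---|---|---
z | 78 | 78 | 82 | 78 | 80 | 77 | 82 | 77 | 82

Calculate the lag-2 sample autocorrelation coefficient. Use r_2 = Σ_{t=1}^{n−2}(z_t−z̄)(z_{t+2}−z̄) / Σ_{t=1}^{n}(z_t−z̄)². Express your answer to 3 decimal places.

0.459

Mean z̄ = (78 + 78 + 82 + 78 + 80 + 77 + 82 + 77 + 82)/9 = 79.3333
Σ(z_t−z̄)(z_{t+2}−z̄) = (-3.5556) + (1.7778) + (1.7778) + (3.1111) + (1.7778) + (5.4444) + (7.1111) = 17.4444
Denominator Σ(z_t−z̄)² = 38.0000
r_2 = 17.4444 / 38.0000 = 0.459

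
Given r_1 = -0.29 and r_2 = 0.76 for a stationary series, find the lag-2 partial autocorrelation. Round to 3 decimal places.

0.738

φ_{22} = (r_2 − r_1²) / (1 − r_1²)
r_1² = (-0.29)² = 0.0841
Numerator = 0.76 − 0.0841 = 0.6759; denominator = 1 − 0.0841 = 0.9159
φ_{22} = 0.6759 / 0.9159 = 0.738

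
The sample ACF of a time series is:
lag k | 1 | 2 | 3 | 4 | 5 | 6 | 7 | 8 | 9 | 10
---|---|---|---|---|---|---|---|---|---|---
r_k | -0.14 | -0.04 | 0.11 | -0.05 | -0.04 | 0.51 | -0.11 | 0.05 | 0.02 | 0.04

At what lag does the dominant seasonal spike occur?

The largest autocorrelation is r_6 = 0.51; the remaining lags stay at or below 0.11.
The dominant spike at lag 6 indicates a seasonal period of 6.

6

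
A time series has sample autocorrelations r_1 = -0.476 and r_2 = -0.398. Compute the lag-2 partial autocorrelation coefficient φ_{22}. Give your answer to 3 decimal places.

φ_{22} = (r_2 − r_1²) / (1 − r_1²)
r_1² = (-0.476)² = 0.226576
Numerator = -0.398 − 0.2266 = -0.6246; denominator = 1 − 0.2266 = 0.7734
φ_{22} = -0.6246 / 0.7734 = -0.808

-0.808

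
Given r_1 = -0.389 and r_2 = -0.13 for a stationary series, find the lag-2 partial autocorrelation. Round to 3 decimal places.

-0.331

φ_{22} = (r_2 − r_1²) / (1 − r_1²)
r_1² = (-0.389)² = 0.151321
Numerator = -0.13 − 0.1513 = -0.2813; denominator = 1 − 0.1513 = 0.8487
φ_{22} = -0.2813 / 0.8487 = -0.331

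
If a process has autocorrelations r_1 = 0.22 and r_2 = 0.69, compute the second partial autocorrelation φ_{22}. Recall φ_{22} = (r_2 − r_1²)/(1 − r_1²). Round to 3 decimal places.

0.674

φ_{22} = (r_2 − r_1²) / (1 − r_1²)
r_1² = (0.22)² = 0.0484
Numerator = 0.69 − 0.0484 = 0.6416; denominator = 1 − 0.0484 = 0.9516
φ_{22} = 0.6416 / 0.9516 = 0.674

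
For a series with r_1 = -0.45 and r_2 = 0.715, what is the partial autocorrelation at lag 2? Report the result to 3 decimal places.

0.643

φ_{22} = (r_2 − r_1²) / (1 − r_1²)
r_1² = (-0.45)² = 0.2025
Numerator = 0.715 − 0.2025 = 0.5125; denominator = 1 − 0.2025 = 0.7975
φ_{22} = 0.5125 / 0.7975 = 0.643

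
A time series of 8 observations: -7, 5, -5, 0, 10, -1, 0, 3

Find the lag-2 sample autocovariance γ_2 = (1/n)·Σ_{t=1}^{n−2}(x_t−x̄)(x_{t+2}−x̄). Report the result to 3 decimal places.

-2.660

Mean x̄ = (-7 + 5 − 5 + 0 + 10 − 1 + 0 + 3)/8 = 0.6250
Σ_{t=1}^{6}(x_t−x̄)(x_{t+2}−x̄) = -21.2813
γ_2 = -21.2813 / 8 = -2.660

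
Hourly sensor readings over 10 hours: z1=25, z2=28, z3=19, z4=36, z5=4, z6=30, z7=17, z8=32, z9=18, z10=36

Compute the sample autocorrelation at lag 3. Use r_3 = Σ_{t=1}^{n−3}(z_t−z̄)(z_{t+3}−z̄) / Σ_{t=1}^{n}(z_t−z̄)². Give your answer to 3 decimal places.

-0.502

Mean z̄ = (25 + 28 + 19 + 36 + 4 + 30 + 17 + 32 + 18 + 36)/10 = 24.5000
Numerator Σ_{t=1}^{7}(z_t−z̄)(z_{t+3}−z̄) = -458.2500
Denominator Σ(z_t−z̄)² = 912.5000
r_3 = -458.2500 / 912.5000 = -0.502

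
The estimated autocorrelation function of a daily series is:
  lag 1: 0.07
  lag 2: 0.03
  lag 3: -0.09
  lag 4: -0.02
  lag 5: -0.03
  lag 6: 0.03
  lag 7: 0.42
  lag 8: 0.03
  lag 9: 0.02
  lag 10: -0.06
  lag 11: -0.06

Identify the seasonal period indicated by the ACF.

The largest autocorrelation is r_7 = 0.42; the remaining lags stay at or below 0.07.
The dominant spike at lag 7 indicates a seasonal period of 7.

7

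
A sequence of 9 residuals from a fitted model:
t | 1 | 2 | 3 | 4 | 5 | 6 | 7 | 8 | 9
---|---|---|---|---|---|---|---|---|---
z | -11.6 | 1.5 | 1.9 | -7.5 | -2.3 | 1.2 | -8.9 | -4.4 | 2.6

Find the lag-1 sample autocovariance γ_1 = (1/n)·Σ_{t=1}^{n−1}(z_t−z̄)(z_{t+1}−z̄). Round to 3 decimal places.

Mean z̄ = (-11.6 + 1.5 + 1.9 − 7.5 − 2.3 + 1.2 − 8.9 − 4.4 + 2.6)/9 = -3.0556
Σ_{t=1}^{8}(z_t−z̄)(z_{t+1}−z̄) = -63.1342
γ_1 = -63.1342 / 9 = -7.015

-7.015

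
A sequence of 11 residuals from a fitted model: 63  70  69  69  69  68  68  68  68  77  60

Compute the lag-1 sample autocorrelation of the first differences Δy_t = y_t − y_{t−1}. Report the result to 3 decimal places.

First differences Δy: 7, -1, 0, 0, -1, 0, 0, 0, 9, -17
Mean of differences = -0.3000
Numerator Σ(Δy_t−Δȳ)(Δy_{t+1}−Δȳ) = -157.9900
Denominator Σ(Δy_t−Δȳ)² = 420.1000
r_1(Δy) = -157.9900 / 420.1000 = -0.376

-0.376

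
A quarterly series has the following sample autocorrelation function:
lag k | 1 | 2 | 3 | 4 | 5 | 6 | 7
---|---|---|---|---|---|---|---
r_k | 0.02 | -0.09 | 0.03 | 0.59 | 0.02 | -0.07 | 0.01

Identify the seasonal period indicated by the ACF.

4

The largest autocorrelation is r_4 = 0.59; the remaining lags stay at or below 0.03.
The dominant spike at lag 4 indicates a seasonal period of 4.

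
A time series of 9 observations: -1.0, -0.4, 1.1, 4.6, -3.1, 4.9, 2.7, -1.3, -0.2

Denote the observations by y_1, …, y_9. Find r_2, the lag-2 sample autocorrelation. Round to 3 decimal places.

-0.144

Mean ȳ = (-1.0 − 0.4 + 1.1 + 4.6 − 3.1 + 4.9 + 2.7 − 1.3 − 0.2)/9 = 0.8111
Σ(y_t−ȳ)(y_{t+2}−ȳ) = (-0.5232) + (-4.5888) + (-1.1299) + (15.4923) + (-7.3877) + (-8.6321) + (-1.9099) = -8.6791
Denominator Σ(y_t−ȳ)² = 60.2489
r_2 = -8.6791 / 60.2489 = -0.144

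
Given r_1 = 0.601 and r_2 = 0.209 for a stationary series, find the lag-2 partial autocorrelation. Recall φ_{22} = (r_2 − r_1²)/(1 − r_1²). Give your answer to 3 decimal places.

-0.238

φ_{22} = (r_2 − r_1²) / (1 − r_1²)
r_1² = (0.601)² = 0.361201
Numerator = 0.209 − 0.3612 = -0.1522; denominator = 1 − 0.3612 = 0.6388
φ_{22} = -0.1522 / 0.6388 = -0.238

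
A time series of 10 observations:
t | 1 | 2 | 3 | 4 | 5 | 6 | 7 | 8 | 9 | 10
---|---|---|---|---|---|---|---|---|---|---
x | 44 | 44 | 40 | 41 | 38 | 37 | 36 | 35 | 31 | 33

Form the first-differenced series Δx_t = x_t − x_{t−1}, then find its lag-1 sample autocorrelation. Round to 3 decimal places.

-0.658

First differences Δx: 0, -4, 1, -3, -1, -1, -1, -4, 2
Mean of differences = -1.2222
Numerator Σ(Δx_t−Δx̄)(Δx_{t+1}−Δx̄) = -23.3827
Denominator Σ(Δx_t−Δx̄)² = 35.5556
r_1(Δx) = -23.3827 / 35.5556 = -0.658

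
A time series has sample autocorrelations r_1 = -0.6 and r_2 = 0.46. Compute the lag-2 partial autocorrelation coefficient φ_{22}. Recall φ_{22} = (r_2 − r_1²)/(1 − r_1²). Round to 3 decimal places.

0.156

φ_{22} = (r_2 − r_1²) / (1 − r_1²)
r_1² = (-0.6)² = 0.36
Numerator = 0.46 − 0.3600 = 0.1000; denominator = 1 − 0.3600 = 0.6400
φ_{22} = 0.1000 / 0.6400 = 0.156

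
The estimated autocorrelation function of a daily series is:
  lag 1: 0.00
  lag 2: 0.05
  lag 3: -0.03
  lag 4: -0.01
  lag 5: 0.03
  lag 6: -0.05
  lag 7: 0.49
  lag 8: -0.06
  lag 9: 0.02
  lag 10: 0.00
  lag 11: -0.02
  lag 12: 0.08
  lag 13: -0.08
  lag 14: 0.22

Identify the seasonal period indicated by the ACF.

The largest autocorrelation is r_7 = 0.49, with a weaker echo at lag 14 (0.22); the remaining lags stay at or below 0.08.
The dominant spike at lag 7 indicates a seasonal period of 7.

7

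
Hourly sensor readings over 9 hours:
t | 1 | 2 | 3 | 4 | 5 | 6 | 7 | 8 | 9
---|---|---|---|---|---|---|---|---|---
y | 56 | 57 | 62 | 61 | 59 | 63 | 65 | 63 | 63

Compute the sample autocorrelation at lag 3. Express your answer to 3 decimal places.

0.135

Mean ȳ = (56 + 57 + 62 + 61 + 59 + 63 + 65 + 63 + 63)/9 = 61.0000
Σ(y_t−ȳ)(y_{t+3}−ȳ) = (0.0000) + (8.0000) + (2.0000) + (0.0000) + (-4.0000) + (4.0000) = 10.0000
Denominator Σ(y_t−ȳ)² = 74.0000
r_3 = 10.0000 / 74.0000 = 0.135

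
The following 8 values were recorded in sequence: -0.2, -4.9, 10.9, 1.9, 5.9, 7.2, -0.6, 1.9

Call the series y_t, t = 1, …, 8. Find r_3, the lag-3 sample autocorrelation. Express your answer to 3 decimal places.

0.084

Mean ȳ = (-0.2 − 4.9 + 10.9 + 1.9 + 5.9 + 7.2 − 0.6 + 1.9)/8 = 2.7625
Numerator Σ_{t=1}^{5}(y_t−ȳ)(y_{t+3}−ȳ) = 14.8183
Denominator Σ(y_t−ȳ)² = 176.0388
r_3 = 14.8183 / 176.0388 = 0.084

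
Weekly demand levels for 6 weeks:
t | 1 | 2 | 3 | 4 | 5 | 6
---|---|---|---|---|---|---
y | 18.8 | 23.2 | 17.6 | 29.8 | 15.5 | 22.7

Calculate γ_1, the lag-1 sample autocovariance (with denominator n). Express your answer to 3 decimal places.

Mean ȳ = (18.8 + 23.2 + 17.6 + 29.8 + 15.5 + 22.7)/6 = 21.2667
Deviations: -2.4667, 1.9333, -3.6667, 8.5333, -5.7667, 1.4333
Σ_{t=1}^{5}(y_t−ȳ)(y_{t+1}−ȳ) = -100.6211
γ_1 = -100.6211 / 6 = -16.770

-16.770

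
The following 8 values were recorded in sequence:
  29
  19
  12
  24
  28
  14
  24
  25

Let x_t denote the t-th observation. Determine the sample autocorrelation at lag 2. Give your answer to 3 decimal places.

Mean x̄ = (29 + 19 + 12 + 24 + 28 + 14 + 24 + 25)/8 = 21.8750
Deviations from mean: 7.1250, -2.8750, -9.8750, 2.1250, 6.1250, -7.8750, 2.1250, 3.1250
Σ(x_t−x̄)(x_{t+2}−x̄) = (-70.3594) + (-6.1094) + (-60.4844) + (-16.7344) + (13.0156) + (-24.6094) = -165.2813
Denominator Σ(x_t−x̄)² = 274.8750
r_2 = -165.2813 / 274.8750 = -0.601

-0.601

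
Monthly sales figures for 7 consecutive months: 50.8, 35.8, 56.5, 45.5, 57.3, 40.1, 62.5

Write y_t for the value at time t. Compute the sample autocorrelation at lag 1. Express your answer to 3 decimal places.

Mean ȳ = (50.8 + 35.8 + 56.5 + 45.5 + 57.3 + 40.1 + 62.5)/7 = 49.7857
Deviations from mean: 1.0143, -13.9857, 6.7143, -4.2857, 7.5143, -9.6857, 12.7143
Σ(y_t−ȳ)(y_{t+1}−ȳ) = (-14.1855) + (-93.9041) + (-28.7755) + (-32.2041) + (-72.7812) + (-123.1469) = -364.9973
Denominator Σ(y_t−ȳ)² = 572.0086
r_1 = -364.9973 / 572.0086 = -0.638

-0.638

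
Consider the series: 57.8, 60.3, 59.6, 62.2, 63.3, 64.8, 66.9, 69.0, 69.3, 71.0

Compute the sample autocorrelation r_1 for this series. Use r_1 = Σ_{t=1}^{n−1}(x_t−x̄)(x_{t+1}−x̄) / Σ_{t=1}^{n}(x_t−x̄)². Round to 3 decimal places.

0.686

Mean x̄ = (57.8 + 60.3 + 59.6 + 62.2 + 63.3 + 64.8 + 66.9 + 69.0 + 69.3 + 71.0)/10 = 64.4200
Numerator Σ_{t=1}^{9}(x_t−x̄)(x_{t+1}−x̄) = 126.6556
Denominator Σ(x_t−x̄)² = 184.5960
r_1 = 126.6556 / 184.5960 = 0.686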